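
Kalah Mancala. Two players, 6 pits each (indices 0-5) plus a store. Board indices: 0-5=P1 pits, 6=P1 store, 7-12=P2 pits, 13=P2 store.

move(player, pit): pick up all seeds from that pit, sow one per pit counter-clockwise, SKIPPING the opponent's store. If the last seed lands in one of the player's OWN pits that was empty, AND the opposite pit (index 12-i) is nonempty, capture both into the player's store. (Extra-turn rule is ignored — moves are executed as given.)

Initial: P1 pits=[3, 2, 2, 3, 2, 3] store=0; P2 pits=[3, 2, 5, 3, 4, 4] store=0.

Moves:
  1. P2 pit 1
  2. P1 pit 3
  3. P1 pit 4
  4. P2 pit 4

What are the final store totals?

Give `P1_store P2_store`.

Move 1: P2 pit1 -> P1=[3,2,2,3,2,3](0) P2=[3,0,6,4,4,4](0)
Move 2: P1 pit3 -> P1=[3,2,2,0,3,4](1) P2=[3,0,6,4,4,4](0)
Move 3: P1 pit4 -> P1=[3,2,2,0,0,5](2) P2=[4,0,6,4,4,4](0)
Move 4: P2 pit4 -> P1=[4,3,2,0,0,5](2) P2=[4,0,6,4,0,5](1)

Answer: 2 1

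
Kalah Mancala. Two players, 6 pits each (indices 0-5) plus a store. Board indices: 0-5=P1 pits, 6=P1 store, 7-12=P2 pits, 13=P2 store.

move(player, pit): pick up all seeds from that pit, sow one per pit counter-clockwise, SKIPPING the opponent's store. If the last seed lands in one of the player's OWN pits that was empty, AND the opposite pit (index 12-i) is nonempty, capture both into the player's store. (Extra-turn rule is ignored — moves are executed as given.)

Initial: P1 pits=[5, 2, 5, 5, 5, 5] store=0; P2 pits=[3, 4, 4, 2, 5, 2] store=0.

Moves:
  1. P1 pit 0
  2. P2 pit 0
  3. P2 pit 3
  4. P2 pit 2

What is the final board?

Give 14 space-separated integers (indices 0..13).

Answer: 1 3 6 6 6 6 0 0 5 0 1 7 4 2

Derivation:
Move 1: P1 pit0 -> P1=[0,3,6,6,6,6](0) P2=[3,4,4,2,5,2](0)
Move 2: P2 pit0 -> P1=[0,3,6,6,6,6](0) P2=[0,5,5,3,5,2](0)
Move 3: P2 pit3 -> P1=[0,3,6,6,6,6](0) P2=[0,5,5,0,6,3](1)
Move 4: P2 pit2 -> P1=[1,3,6,6,6,6](0) P2=[0,5,0,1,7,4](2)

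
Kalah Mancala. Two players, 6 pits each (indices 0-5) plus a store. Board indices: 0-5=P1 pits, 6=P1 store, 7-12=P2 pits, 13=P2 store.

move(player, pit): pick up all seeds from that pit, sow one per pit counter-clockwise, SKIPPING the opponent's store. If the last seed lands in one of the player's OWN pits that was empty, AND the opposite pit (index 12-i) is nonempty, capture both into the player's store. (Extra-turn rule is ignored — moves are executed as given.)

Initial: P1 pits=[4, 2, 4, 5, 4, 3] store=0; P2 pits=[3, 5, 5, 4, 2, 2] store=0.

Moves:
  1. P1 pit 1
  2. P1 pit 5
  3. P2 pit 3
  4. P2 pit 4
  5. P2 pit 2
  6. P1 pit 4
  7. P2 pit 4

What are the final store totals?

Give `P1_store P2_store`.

Answer: 2 3

Derivation:
Move 1: P1 pit1 -> P1=[4,0,5,6,4,3](0) P2=[3,5,5,4,2,2](0)
Move 2: P1 pit5 -> P1=[4,0,5,6,4,0](1) P2=[4,6,5,4,2,2](0)
Move 3: P2 pit3 -> P1=[5,0,5,6,4,0](1) P2=[4,6,5,0,3,3](1)
Move 4: P2 pit4 -> P1=[6,0,5,6,4,0](1) P2=[4,6,5,0,0,4](2)
Move 5: P2 pit2 -> P1=[7,0,5,6,4,0](1) P2=[4,6,0,1,1,5](3)
Move 6: P1 pit4 -> P1=[7,0,5,6,0,1](2) P2=[5,7,0,1,1,5](3)
Move 7: P2 pit4 -> P1=[7,0,5,6,0,1](2) P2=[5,7,0,1,0,6](3)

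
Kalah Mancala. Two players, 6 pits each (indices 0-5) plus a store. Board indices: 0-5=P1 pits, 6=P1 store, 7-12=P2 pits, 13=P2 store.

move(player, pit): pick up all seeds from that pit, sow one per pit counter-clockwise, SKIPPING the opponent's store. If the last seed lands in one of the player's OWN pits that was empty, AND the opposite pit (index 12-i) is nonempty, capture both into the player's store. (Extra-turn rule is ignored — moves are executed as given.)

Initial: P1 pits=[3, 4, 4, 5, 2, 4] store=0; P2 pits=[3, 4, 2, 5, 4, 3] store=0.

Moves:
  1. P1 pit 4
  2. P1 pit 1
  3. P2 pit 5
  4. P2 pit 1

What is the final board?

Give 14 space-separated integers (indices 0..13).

Answer: 0 1 5 6 1 6 1 3 0 3 6 5 0 6

Derivation:
Move 1: P1 pit4 -> P1=[3,4,4,5,0,5](1) P2=[3,4,2,5,4,3](0)
Move 2: P1 pit1 -> P1=[3,0,5,6,1,6](1) P2=[3,4,2,5,4,3](0)
Move 3: P2 pit5 -> P1=[4,1,5,6,1,6](1) P2=[3,4,2,5,4,0](1)
Move 4: P2 pit1 -> P1=[0,1,5,6,1,6](1) P2=[3,0,3,6,5,0](6)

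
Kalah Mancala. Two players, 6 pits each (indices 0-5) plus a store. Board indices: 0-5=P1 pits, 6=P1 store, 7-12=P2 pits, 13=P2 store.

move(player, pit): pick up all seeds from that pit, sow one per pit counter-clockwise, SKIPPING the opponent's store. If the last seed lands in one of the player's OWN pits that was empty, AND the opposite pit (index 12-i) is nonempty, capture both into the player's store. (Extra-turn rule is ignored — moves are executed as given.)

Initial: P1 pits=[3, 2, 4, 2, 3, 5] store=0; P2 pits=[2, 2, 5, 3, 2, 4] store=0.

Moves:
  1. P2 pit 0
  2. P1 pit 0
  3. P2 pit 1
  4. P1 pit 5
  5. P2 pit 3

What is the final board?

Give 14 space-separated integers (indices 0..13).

Move 1: P2 pit0 -> P1=[3,2,4,2,3,5](0) P2=[0,3,6,3,2,4](0)
Move 2: P1 pit0 -> P1=[0,3,5,3,3,5](0) P2=[0,3,6,3,2,4](0)
Move 3: P2 pit1 -> P1=[0,3,5,3,3,5](0) P2=[0,0,7,4,3,4](0)
Move 4: P1 pit5 -> P1=[0,3,5,3,3,0](1) P2=[1,1,8,5,3,4](0)
Move 5: P2 pit3 -> P1=[1,4,5,3,3,0](1) P2=[1,1,8,0,4,5](1)

Answer: 1 4 5 3 3 0 1 1 1 8 0 4 5 1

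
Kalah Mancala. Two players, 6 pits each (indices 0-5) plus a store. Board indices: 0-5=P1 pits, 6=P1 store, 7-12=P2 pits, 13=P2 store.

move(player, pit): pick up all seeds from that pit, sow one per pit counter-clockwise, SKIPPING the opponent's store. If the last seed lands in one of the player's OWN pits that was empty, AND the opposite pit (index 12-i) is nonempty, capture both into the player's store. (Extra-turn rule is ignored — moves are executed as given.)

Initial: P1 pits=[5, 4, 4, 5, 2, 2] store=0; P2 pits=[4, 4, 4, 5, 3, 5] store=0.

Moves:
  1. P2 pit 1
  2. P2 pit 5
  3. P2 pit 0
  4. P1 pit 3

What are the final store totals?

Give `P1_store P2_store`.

Answer: 1 1

Derivation:
Move 1: P2 pit1 -> P1=[5,4,4,5,2,2](0) P2=[4,0,5,6,4,6](0)
Move 2: P2 pit5 -> P1=[6,5,5,6,3,2](0) P2=[4,0,5,6,4,0](1)
Move 3: P2 pit0 -> P1=[6,5,5,6,3,2](0) P2=[0,1,6,7,5,0](1)
Move 4: P1 pit3 -> P1=[6,5,5,0,4,3](1) P2=[1,2,7,7,5,0](1)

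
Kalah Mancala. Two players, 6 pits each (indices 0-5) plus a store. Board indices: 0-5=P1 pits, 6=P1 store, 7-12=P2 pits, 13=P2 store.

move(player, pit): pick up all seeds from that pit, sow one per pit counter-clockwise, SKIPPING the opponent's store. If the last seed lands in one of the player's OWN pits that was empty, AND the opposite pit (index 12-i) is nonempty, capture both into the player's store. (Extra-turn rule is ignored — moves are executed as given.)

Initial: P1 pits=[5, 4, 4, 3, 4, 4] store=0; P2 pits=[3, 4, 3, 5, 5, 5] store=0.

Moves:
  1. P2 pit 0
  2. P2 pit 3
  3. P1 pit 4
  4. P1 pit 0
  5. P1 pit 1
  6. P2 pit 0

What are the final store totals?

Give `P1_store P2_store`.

Answer: 3 1

Derivation:
Move 1: P2 pit0 -> P1=[5,4,4,3,4,4](0) P2=[0,5,4,6,5,5](0)
Move 2: P2 pit3 -> P1=[6,5,5,3,4,4](0) P2=[0,5,4,0,6,6](1)
Move 3: P1 pit4 -> P1=[6,5,5,3,0,5](1) P2=[1,6,4,0,6,6](1)
Move 4: P1 pit0 -> P1=[0,6,6,4,1,6](2) P2=[1,6,4,0,6,6](1)
Move 5: P1 pit1 -> P1=[0,0,7,5,2,7](3) P2=[2,6,4,0,6,6](1)
Move 6: P2 pit0 -> P1=[0,0,7,5,2,7](3) P2=[0,7,5,0,6,6](1)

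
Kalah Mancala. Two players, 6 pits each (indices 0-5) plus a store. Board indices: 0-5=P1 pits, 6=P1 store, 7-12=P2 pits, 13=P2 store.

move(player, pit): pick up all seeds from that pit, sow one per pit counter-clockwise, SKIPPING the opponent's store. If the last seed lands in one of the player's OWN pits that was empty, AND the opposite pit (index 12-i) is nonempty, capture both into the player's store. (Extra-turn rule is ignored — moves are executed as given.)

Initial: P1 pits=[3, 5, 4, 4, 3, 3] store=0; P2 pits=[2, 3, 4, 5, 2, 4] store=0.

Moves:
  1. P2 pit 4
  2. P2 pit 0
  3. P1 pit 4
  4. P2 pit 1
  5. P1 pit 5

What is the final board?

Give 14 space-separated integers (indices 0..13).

Answer: 3 5 4 4 0 0 2 2 1 7 6 1 6 1

Derivation:
Move 1: P2 pit4 -> P1=[3,5,4,4,3,3](0) P2=[2,3,4,5,0,5](1)
Move 2: P2 pit0 -> P1=[3,5,4,4,3,3](0) P2=[0,4,5,5,0,5](1)
Move 3: P1 pit4 -> P1=[3,5,4,4,0,4](1) P2=[1,4,5,5,0,5](1)
Move 4: P2 pit1 -> P1=[3,5,4,4,0,4](1) P2=[1,0,6,6,1,6](1)
Move 5: P1 pit5 -> P1=[3,5,4,4,0,0](2) P2=[2,1,7,6,1,6](1)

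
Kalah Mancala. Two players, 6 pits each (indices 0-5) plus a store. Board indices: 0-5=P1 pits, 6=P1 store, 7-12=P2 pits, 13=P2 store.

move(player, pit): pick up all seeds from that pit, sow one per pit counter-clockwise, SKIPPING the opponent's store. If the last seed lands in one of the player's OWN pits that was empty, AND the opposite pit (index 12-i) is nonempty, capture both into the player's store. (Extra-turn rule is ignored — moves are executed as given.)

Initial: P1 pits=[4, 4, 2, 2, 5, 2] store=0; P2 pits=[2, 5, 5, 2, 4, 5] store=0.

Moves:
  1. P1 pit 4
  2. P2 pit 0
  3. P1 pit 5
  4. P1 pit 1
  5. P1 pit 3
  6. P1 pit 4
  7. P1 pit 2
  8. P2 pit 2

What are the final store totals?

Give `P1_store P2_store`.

Answer: 6 1

Derivation:
Move 1: P1 pit4 -> P1=[4,4,2,2,0,3](1) P2=[3,6,6,2,4,5](0)
Move 2: P2 pit0 -> P1=[4,4,2,2,0,3](1) P2=[0,7,7,3,4,5](0)
Move 3: P1 pit5 -> P1=[4,4,2,2,0,0](2) P2=[1,8,7,3,4,5](0)
Move 4: P1 pit1 -> P1=[4,0,3,3,1,0](4) P2=[0,8,7,3,4,5](0)
Move 5: P1 pit3 -> P1=[4,0,3,0,2,1](5) P2=[0,8,7,3,4,5](0)
Move 6: P1 pit4 -> P1=[4,0,3,0,0,2](6) P2=[0,8,7,3,4,5](0)
Move 7: P1 pit2 -> P1=[4,0,0,1,1,3](6) P2=[0,8,7,3,4,5](0)
Move 8: P2 pit2 -> P1=[5,1,1,1,1,3](6) P2=[0,8,0,4,5,6](1)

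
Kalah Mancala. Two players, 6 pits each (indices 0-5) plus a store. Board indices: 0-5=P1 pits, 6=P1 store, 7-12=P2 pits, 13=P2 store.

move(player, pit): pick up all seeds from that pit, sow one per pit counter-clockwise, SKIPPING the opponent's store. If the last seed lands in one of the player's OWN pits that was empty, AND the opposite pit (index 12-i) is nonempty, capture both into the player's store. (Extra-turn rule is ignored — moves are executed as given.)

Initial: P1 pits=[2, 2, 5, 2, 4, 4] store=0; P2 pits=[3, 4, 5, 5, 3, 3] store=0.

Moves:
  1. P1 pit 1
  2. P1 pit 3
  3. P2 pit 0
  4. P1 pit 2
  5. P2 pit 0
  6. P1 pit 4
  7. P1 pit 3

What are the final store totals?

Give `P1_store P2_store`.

Answer: 12 0

Derivation:
Move 1: P1 pit1 -> P1=[2,0,6,3,4,4](0) P2=[3,4,5,5,3,3](0)
Move 2: P1 pit3 -> P1=[2,0,6,0,5,5](1) P2=[3,4,5,5,3,3](0)
Move 3: P2 pit0 -> P1=[2,0,6,0,5,5](1) P2=[0,5,6,6,3,3](0)
Move 4: P1 pit2 -> P1=[2,0,0,1,6,6](2) P2=[1,6,6,6,3,3](0)
Move 5: P2 pit0 -> P1=[2,0,0,1,6,6](2) P2=[0,7,6,6,3,3](0)
Move 6: P1 pit4 -> P1=[2,0,0,1,0,7](3) P2=[1,8,7,7,3,3](0)
Move 7: P1 pit3 -> P1=[2,0,0,0,0,7](12) P2=[1,0,7,7,3,3](0)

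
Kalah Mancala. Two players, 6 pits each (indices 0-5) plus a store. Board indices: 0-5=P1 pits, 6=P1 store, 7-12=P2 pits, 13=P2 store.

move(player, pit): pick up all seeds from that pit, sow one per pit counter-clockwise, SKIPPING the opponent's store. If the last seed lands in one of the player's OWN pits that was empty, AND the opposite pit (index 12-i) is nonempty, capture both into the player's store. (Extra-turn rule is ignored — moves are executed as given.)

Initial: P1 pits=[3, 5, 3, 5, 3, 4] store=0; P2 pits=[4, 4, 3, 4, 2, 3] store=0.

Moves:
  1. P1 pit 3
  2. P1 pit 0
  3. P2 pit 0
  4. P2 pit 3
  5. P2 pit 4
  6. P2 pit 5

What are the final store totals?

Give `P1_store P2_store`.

Answer: 5 3

Derivation:
Move 1: P1 pit3 -> P1=[3,5,3,0,4,5](1) P2=[5,5,3,4,2,3](0)
Move 2: P1 pit0 -> P1=[0,6,4,0,4,5](5) P2=[5,5,0,4,2,3](0)
Move 3: P2 pit0 -> P1=[0,6,4,0,4,5](5) P2=[0,6,1,5,3,4](0)
Move 4: P2 pit3 -> P1=[1,7,4,0,4,5](5) P2=[0,6,1,0,4,5](1)
Move 5: P2 pit4 -> P1=[2,8,4,0,4,5](5) P2=[0,6,1,0,0,6](2)
Move 6: P2 pit5 -> P1=[3,9,5,1,5,5](5) P2=[0,6,1,0,0,0](3)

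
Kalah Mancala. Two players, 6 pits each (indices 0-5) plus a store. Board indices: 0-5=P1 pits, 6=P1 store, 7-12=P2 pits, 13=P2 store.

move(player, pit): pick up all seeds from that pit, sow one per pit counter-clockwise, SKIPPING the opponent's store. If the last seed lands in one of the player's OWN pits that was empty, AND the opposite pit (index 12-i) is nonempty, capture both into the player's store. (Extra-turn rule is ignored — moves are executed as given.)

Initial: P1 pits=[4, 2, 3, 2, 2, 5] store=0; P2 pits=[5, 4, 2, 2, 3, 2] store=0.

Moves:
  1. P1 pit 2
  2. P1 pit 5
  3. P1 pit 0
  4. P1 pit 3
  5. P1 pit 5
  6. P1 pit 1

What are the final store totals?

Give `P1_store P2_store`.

Answer: 3 0

Derivation:
Move 1: P1 pit2 -> P1=[4,2,0,3,3,6](0) P2=[5,4,2,2,3,2](0)
Move 2: P1 pit5 -> P1=[4,2,0,3,3,0](1) P2=[6,5,3,3,4,2](0)
Move 3: P1 pit0 -> P1=[0,3,1,4,4,0](1) P2=[6,5,3,3,4,2](0)
Move 4: P1 pit3 -> P1=[0,3,1,0,5,1](2) P2=[7,5,3,3,4,2](0)
Move 5: P1 pit5 -> P1=[0,3,1,0,5,0](3) P2=[7,5,3,3,4,2](0)
Move 6: P1 pit1 -> P1=[0,0,2,1,6,0](3) P2=[7,5,3,3,4,2](0)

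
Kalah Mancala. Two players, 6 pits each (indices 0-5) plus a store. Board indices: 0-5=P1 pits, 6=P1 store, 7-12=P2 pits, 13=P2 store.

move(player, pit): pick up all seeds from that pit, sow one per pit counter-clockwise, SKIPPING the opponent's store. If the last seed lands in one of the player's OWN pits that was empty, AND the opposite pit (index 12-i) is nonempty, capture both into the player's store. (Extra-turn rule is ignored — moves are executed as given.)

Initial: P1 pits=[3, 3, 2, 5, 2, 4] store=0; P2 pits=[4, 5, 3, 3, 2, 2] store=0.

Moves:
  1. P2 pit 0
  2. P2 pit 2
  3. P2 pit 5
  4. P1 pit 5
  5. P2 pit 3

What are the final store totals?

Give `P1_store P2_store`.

Answer: 1 3

Derivation:
Move 1: P2 pit0 -> P1=[3,3,2,5,2,4](0) P2=[0,6,4,4,3,2](0)
Move 2: P2 pit2 -> P1=[3,3,2,5,2,4](0) P2=[0,6,0,5,4,3](1)
Move 3: P2 pit5 -> P1=[4,4,2,5,2,4](0) P2=[0,6,0,5,4,0](2)
Move 4: P1 pit5 -> P1=[4,4,2,5,2,0](1) P2=[1,7,1,5,4,0](2)
Move 5: P2 pit3 -> P1=[5,5,2,5,2,0](1) P2=[1,7,1,0,5,1](3)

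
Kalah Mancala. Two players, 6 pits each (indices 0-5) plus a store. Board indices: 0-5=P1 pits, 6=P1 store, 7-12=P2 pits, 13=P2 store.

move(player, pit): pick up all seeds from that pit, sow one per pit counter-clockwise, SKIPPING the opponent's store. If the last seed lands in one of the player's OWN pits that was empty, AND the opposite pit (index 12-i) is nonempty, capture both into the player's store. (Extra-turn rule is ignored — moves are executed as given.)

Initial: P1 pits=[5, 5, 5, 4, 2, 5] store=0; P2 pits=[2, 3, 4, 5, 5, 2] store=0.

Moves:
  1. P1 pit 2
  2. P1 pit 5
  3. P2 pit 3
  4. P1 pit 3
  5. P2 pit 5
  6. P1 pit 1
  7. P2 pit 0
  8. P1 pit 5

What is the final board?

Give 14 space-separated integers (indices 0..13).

Move 1: P1 pit2 -> P1=[5,5,0,5,3,6](1) P2=[3,3,4,5,5,2](0)
Move 2: P1 pit5 -> P1=[5,5,0,5,3,0](2) P2=[4,4,5,6,6,2](0)
Move 3: P2 pit3 -> P1=[6,6,1,5,3,0](2) P2=[4,4,5,0,7,3](1)
Move 4: P1 pit3 -> P1=[6,6,1,0,4,1](3) P2=[5,5,5,0,7,3](1)
Move 5: P2 pit5 -> P1=[7,7,1,0,4,1](3) P2=[5,5,5,0,7,0](2)
Move 6: P1 pit1 -> P1=[7,0,2,1,5,2](4) P2=[6,6,5,0,7,0](2)
Move 7: P2 pit0 -> P1=[7,0,2,1,5,2](4) P2=[0,7,6,1,8,1](3)
Move 8: P1 pit5 -> P1=[7,0,2,1,5,0](5) P2=[1,7,6,1,8,1](3)

Answer: 7 0 2 1 5 0 5 1 7 6 1 8 1 3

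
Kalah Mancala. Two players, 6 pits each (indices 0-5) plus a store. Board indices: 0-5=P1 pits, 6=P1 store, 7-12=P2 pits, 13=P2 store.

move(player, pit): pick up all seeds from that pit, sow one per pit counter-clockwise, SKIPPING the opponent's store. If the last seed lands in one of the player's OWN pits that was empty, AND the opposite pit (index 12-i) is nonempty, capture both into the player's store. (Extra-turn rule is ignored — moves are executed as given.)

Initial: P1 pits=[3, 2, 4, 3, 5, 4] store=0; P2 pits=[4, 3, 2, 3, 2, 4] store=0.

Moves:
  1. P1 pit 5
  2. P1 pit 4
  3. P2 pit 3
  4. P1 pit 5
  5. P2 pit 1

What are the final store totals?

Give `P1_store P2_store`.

Move 1: P1 pit5 -> P1=[3,2,4,3,5,0](1) P2=[5,4,3,3,2,4](0)
Move 2: P1 pit4 -> P1=[3,2,4,3,0,1](2) P2=[6,5,4,3,2,4](0)
Move 3: P2 pit3 -> P1=[3,2,4,3,0,1](2) P2=[6,5,4,0,3,5](1)
Move 4: P1 pit5 -> P1=[3,2,4,3,0,0](3) P2=[6,5,4,0,3,5](1)
Move 5: P2 pit1 -> P1=[3,2,4,3,0,0](3) P2=[6,0,5,1,4,6](2)

Answer: 3 2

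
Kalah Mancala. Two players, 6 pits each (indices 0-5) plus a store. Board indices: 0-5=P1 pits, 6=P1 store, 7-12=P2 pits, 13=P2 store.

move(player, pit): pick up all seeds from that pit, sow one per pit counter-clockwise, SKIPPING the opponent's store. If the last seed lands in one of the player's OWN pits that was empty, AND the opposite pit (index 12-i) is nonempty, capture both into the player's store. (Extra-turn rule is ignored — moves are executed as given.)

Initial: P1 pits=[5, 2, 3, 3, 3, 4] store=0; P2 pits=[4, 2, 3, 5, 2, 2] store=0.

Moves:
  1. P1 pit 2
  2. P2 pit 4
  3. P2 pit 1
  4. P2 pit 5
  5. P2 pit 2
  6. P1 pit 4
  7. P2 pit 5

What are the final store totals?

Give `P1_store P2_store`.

Answer: 1 4

Derivation:
Move 1: P1 pit2 -> P1=[5,2,0,4,4,5](0) P2=[4,2,3,5,2,2](0)
Move 2: P2 pit4 -> P1=[5,2,0,4,4,5](0) P2=[4,2,3,5,0,3](1)
Move 3: P2 pit1 -> P1=[5,2,0,4,4,5](0) P2=[4,0,4,6,0,3](1)
Move 4: P2 pit5 -> P1=[6,3,0,4,4,5](0) P2=[4,0,4,6,0,0](2)
Move 5: P2 pit2 -> P1=[6,3,0,4,4,5](0) P2=[4,0,0,7,1,1](3)
Move 6: P1 pit4 -> P1=[6,3,0,4,0,6](1) P2=[5,1,0,7,1,1](3)
Move 7: P2 pit5 -> P1=[6,3,0,4,0,6](1) P2=[5,1,0,7,1,0](4)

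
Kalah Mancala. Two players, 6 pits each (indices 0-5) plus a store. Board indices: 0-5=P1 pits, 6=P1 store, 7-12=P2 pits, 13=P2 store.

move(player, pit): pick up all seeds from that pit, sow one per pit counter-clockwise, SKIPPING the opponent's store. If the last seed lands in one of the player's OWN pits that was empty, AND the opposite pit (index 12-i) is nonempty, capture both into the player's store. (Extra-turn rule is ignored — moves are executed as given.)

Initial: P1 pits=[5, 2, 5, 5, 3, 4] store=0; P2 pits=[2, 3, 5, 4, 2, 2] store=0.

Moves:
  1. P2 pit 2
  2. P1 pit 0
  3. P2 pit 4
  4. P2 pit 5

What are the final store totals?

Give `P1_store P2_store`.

Move 1: P2 pit2 -> P1=[6,2,5,5,3,4](0) P2=[2,3,0,5,3,3](1)
Move 2: P1 pit0 -> P1=[0,3,6,6,4,5](1) P2=[2,3,0,5,3,3](1)
Move 3: P2 pit4 -> P1=[1,3,6,6,4,5](1) P2=[2,3,0,5,0,4](2)
Move 4: P2 pit5 -> P1=[2,4,7,6,4,5](1) P2=[2,3,0,5,0,0](3)

Answer: 1 3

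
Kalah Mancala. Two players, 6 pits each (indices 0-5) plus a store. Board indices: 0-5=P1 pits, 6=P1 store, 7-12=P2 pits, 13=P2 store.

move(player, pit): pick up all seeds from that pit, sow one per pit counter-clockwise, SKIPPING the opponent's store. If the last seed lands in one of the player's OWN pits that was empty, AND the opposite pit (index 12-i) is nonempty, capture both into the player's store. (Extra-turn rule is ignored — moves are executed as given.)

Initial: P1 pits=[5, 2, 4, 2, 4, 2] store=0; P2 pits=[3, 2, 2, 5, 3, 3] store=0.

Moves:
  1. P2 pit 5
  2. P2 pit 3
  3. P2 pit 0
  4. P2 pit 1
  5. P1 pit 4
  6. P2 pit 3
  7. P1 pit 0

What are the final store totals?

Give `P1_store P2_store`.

Move 1: P2 pit5 -> P1=[6,3,4,2,4,2](0) P2=[3,2,2,5,3,0](1)
Move 2: P2 pit3 -> P1=[7,4,4,2,4,2](0) P2=[3,2,2,0,4,1](2)
Move 3: P2 pit0 -> P1=[7,4,0,2,4,2](0) P2=[0,3,3,0,4,1](7)
Move 4: P2 pit1 -> P1=[7,4,0,2,4,2](0) P2=[0,0,4,1,5,1](7)
Move 5: P1 pit4 -> P1=[7,4,0,2,0,3](1) P2=[1,1,4,1,5,1](7)
Move 6: P2 pit3 -> P1=[7,4,0,2,0,3](1) P2=[1,1,4,0,6,1](7)
Move 7: P1 pit0 -> P1=[0,5,1,3,1,4](2) P2=[2,1,4,0,6,1](7)

Answer: 2 7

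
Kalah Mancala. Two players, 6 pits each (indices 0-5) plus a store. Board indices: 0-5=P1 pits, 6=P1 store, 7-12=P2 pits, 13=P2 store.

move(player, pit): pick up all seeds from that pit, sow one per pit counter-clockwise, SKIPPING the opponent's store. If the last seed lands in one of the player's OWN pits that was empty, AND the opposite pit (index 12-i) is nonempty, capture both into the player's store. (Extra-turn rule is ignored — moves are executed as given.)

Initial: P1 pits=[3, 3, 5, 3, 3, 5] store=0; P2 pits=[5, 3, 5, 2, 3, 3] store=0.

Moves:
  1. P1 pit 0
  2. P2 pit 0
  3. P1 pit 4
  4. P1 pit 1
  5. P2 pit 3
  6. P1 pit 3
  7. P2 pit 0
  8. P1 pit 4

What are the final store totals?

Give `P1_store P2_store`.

Answer: 3 1

Derivation:
Move 1: P1 pit0 -> P1=[0,4,6,4,3,5](0) P2=[5,3,5,2,3,3](0)
Move 2: P2 pit0 -> P1=[0,4,6,4,3,5](0) P2=[0,4,6,3,4,4](0)
Move 3: P1 pit4 -> P1=[0,4,6,4,0,6](1) P2=[1,4,6,3,4,4](0)
Move 4: P1 pit1 -> P1=[0,0,7,5,1,7](1) P2=[1,4,6,3,4,4](0)
Move 5: P2 pit3 -> P1=[0,0,7,5,1,7](1) P2=[1,4,6,0,5,5](1)
Move 6: P1 pit3 -> P1=[0,0,7,0,2,8](2) P2=[2,5,6,0,5,5](1)
Move 7: P2 pit0 -> P1=[0,0,7,0,2,8](2) P2=[0,6,7,0,5,5](1)
Move 8: P1 pit4 -> P1=[0,0,7,0,0,9](3) P2=[0,6,7,0,5,5](1)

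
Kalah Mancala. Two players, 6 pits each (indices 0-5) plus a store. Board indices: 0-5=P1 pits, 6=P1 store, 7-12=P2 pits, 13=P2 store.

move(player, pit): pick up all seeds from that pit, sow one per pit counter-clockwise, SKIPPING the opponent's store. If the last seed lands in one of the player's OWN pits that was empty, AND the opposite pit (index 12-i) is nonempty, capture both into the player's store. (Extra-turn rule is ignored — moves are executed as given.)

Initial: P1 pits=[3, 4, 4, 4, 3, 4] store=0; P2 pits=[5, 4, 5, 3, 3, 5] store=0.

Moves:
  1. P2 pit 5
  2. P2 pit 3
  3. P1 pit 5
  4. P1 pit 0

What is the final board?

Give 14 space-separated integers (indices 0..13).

Move 1: P2 pit5 -> P1=[4,5,5,5,3,4](0) P2=[5,4,5,3,3,0](1)
Move 2: P2 pit3 -> P1=[4,5,5,5,3,4](0) P2=[5,4,5,0,4,1](2)
Move 3: P1 pit5 -> P1=[4,5,5,5,3,0](1) P2=[6,5,6,0,4,1](2)
Move 4: P1 pit0 -> P1=[0,6,6,6,4,0](1) P2=[6,5,6,0,4,1](2)

Answer: 0 6 6 6 4 0 1 6 5 6 0 4 1 2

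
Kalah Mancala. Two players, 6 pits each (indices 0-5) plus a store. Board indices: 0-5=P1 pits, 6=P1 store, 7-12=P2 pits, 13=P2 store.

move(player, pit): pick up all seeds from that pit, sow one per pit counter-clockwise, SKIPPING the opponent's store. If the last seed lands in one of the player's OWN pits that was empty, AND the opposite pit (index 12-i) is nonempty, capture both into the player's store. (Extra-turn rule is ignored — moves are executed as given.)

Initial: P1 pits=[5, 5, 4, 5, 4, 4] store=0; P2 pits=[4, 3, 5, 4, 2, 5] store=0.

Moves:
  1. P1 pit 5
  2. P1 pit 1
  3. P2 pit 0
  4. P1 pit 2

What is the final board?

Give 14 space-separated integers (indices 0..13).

Answer: 5 0 0 7 6 2 3 1 5 7 5 3 6 0

Derivation:
Move 1: P1 pit5 -> P1=[5,5,4,5,4,0](1) P2=[5,4,6,4,2,5](0)
Move 2: P1 pit1 -> P1=[5,0,5,6,5,1](2) P2=[5,4,6,4,2,5](0)
Move 3: P2 pit0 -> P1=[5,0,5,6,5,1](2) P2=[0,5,7,5,3,6](0)
Move 4: P1 pit2 -> P1=[5,0,0,7,6,2](3) P2=[1,5,7,5,3,6](0)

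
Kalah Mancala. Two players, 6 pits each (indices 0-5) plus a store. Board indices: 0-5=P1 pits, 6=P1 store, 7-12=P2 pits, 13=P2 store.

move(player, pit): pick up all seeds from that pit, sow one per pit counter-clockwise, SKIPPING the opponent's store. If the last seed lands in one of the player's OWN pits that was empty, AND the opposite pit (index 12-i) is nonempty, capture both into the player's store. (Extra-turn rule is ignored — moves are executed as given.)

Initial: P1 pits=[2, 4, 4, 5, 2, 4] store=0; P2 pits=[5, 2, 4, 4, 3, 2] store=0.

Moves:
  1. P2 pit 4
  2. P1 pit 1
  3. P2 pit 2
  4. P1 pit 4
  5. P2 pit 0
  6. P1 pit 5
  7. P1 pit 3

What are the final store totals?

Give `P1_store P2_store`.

Move 1: P2 pit4 -> P1=[3,4,4,5,2,4](0) P2=[5,2,4,4,0,3](1)
Move 2: P1 pit1 -> P1=[3,0,5,6,3,5](0) P2=[5,2,4,4,0,3](1)
Move 3: P2 pit2 -> P1=[3,0,5,6,3,5](0) P2=[5,2,0,5,1,4](2)
Move 4: P1 pit4 -> P1=[3,0,5,6,0,6](1) P2=[6,2,0,5,1,4](2)
Move 5: P2 pit0 -> P1=[3,0,5,6,0,6](1) P2=[0,3,1,6,2,5](3)
Move 6: P1 pit5 -> P1=[3,0,5,6,0,0](2) P2=[1,4,2,7,3,5](3)
Move 7: P1 pit3 -> P1=[3,0,5,0,1,1](3) P2=[2,5,3,7,3,5](3)

Answer: 3 3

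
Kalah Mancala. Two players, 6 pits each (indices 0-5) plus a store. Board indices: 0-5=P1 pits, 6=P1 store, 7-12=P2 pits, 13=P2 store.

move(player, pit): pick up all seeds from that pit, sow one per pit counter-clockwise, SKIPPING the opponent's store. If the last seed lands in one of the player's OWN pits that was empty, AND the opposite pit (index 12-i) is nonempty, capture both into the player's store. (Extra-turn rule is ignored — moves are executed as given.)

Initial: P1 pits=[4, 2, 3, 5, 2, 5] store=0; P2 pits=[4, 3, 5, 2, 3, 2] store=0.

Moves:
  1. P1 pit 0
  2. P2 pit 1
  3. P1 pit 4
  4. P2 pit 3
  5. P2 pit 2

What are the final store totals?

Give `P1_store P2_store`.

Answer: 1 2

Derivation:
Move 1: P1 pit0 -> P1=[0,3,4,6,3,5](0) P2=[4,3,5,2,3,2](0)
Move 2: P2 pit1 -> P1=[0,3,4,6,3,5](0) P2=[4,0,6,3,4,2](0)
Move 3: P1 pit4 -> P1=[0,3,4,6,0,6](1) P2=[5,0,6,3,4,2](0)
Move 4: P2 pit3 -> P1=[0,3,4,6,0,6](1) P2=[5,0,6,0,5,3](1)
Move 5: P2 pit2 -> P1=[1,4,4,6,0,6](1) P2=[5,0,0,1,6,4](2)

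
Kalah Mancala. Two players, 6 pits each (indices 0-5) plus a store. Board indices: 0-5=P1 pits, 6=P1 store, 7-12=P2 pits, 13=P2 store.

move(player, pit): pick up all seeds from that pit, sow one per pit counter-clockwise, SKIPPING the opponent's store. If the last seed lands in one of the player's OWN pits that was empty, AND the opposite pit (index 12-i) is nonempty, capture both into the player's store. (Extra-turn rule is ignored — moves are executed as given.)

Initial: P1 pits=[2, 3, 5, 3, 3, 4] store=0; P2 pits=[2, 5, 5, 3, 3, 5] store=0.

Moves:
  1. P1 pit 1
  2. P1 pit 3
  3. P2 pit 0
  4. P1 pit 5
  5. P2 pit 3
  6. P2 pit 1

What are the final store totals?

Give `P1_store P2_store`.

Move 1: P1 pit1 -> P1=[2,0,6,4,4,4](0) P2=[2,5,5,3,3,5](0)
Move 2: P1 pit3 -> P1=[2,0,6,0,5,5](1) P2=[3,5,5,3,3,5](0)
Move 3: P2 pit0 -> P1=[2,0,6,0,5,5](1) P2=[0,6,6,4,3,5](0)
Move 4: P1 pit5 -> P1=[2,0,6,0,5,0](2) P2=[1,7,7,5,3,5](0)
Move 5: P2 pit3 -> P1=[3,1,6,0,5,0](2) P2=[1,7,7,0,4,6](1)
Move 6: P2 pit1 -> P1=[4,2,6,0,5,0](2) P2=[1,0,8,1,5,7](2)

Answer: 2 2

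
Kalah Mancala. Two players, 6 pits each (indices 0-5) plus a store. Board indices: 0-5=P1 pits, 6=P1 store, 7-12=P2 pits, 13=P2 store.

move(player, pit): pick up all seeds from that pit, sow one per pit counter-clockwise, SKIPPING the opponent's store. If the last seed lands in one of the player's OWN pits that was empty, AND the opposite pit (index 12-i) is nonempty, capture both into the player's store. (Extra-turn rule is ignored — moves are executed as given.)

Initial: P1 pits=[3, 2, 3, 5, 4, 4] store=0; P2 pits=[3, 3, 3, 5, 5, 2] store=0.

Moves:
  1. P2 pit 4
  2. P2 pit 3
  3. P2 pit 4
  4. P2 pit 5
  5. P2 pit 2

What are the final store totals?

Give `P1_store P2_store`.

Move 1: P2 pit4 -> P1=[4,3,4,5,4,4](0) P2=[3,3,3,5,0,3](1)
Move 2: P2 pit3 -> P1=[5,4,4,5,4,4](0) P2=[3,3,3,0,1,4](2)
Move 3: P2 pit4 -> P1=[5,4,4,5,4,4](0) P2=[3,3,3,0,0,5](2)
Move 4: P2 pit5 -> P1=[6,5,5,6,4,4](0) P2=[3,3,3,0,0,0](3)
Move 5: P2 pit2 -> P1=[0,5,5,6,4,4](0) P2=[3,3,0,1,1,0](10)

Answer: 0 10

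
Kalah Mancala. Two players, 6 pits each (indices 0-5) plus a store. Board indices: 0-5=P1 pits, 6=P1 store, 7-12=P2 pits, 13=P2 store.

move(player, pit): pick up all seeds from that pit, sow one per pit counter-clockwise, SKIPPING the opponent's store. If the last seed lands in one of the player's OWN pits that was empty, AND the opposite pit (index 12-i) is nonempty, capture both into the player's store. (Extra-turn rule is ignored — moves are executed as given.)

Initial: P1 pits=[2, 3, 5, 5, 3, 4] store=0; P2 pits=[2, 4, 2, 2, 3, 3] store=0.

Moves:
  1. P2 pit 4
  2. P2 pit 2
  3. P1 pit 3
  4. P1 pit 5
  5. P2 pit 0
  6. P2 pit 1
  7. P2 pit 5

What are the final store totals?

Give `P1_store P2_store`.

Move 1: P2 pit4 -> P1=[3,3,5,5,3,4](0) P2=[2,4,2,2,0,4](1)
Move 2: P2 pit2 -> P1=[3,0,5,5,3,4](0) P2=[2,4,0,3,0,4](5)
Move 3: P1 pit3 -> P1=[3,0,5,0,4,5](1) P2=[3,5,0,3,0,4](5)
Move 4: P1 pit5 -> P1=[3,0,5,0,4,0](2) P2=[4,6,1,4,0,4](5)
Move 5: P2 pit0 -> P1=[3,0,5,0,4,0](2) P2=[0,7,2,5,1,4](5)
Move 6: P2 pit1 -> P1=[4,1,5,0,4,0](2) P2=[0,0,3,6,2,5](6)
Move 7: P2 pit5 -> P1=[5,2,6,1,4,0](2) P2=[0,0,3,6,2,0](7)

Answer: 2 7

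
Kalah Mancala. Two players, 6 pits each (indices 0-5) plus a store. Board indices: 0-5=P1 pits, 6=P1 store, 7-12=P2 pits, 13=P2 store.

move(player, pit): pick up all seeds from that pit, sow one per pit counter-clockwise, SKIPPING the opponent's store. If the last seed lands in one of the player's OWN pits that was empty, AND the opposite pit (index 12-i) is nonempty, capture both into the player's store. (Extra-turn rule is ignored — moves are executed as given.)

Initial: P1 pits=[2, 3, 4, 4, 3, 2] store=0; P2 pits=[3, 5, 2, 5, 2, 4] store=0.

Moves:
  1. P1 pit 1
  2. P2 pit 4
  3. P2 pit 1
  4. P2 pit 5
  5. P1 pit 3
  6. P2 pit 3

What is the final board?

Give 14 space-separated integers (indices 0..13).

Move 1: P1 pit1 -> P1=[2,0,5,5,4,2](0) P2=[3,5,2,5,2,4](0)
Move 2: P2 pit4 -> P1=[2,0,5,5,4,2](0) P2=[3,5,2,5,0,5](1)
Move 3: P2 pit1 -> P1=[2,0,5,5,4,2](0) P2=[3,0,3,6,1,6](2)
Move 4: P2 pit5 -> P1=[3,1,6,6,5,2](0) P2=[3,0,3,6,1,0](3)
Move 5: P1 pit3 -> P1=[3,1,6,0,6,3](1) P2=[4,1,4,6,1,0](3)
Move 6: P2 pit3 -> P1=[4,2,7,0,6,3](1) P2=[4,1,4,0,2,1](4)

Answer: 4 2 7 0 6 3 1 4 1 4 0 2 1 4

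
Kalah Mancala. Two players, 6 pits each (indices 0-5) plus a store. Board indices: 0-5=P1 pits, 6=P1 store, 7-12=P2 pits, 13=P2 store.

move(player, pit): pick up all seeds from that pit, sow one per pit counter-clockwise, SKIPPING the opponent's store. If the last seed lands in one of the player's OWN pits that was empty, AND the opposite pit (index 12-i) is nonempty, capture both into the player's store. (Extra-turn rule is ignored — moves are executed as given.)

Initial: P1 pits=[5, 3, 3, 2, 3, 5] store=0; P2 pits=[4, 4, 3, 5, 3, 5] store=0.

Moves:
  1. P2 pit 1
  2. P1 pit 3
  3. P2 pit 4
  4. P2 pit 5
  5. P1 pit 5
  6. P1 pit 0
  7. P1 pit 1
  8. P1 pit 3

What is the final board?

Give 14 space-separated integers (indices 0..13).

Answer: 0 0 6 0 8 3 4 7 1 5 7 1 1 2

Derivation:
Move 1: P2 pit1 -> P1=[5,3,3,2,3,5](0) P2=[4,0,4,6,4,6](0)
Move 2: P1 pit3 -> P1=[5,3,3,0,4,6](0) P2=[4,0,4,6,4,6](0)
Move 3: P2 pit4 -> P1=[6,4,3,0,4,6](0) P2=[4,0,4,6,0,7](1)
Move 4: P2 pit5 -> P1=[7,5,4,1,5,7](0) P2=[4,0,4,6,0,0](2)
Move 5: P1 pit5 -> P1=[7,5,4,1,5,0](1) P2=[5,1,5,7,1,1](2)
Move 6: P1 pit0 -> P1=[0,6,5,2,6,1](2) P2=[6,1,5,7,1,1](2)
Move 7: P1 pit1 -> P1=[0,0,6,3,7,2](3) P2=[7,1,5,7,1,1](2)
Move 8: P1 pit3 -> P1=[0,0,6,0,8,3](4) P2=[7,1,5,7,1,1](2)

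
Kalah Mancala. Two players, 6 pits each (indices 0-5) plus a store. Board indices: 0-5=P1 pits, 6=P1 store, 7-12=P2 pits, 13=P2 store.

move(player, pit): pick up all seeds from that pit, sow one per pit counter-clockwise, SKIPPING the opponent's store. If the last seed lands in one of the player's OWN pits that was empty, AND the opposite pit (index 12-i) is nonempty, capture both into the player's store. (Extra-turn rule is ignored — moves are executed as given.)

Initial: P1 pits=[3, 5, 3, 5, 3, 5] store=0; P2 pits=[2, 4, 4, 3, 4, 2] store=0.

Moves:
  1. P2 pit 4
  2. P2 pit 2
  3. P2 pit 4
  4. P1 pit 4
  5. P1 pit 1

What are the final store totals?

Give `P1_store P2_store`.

Move 1: P2 pit4 -> P1=[4,6,3,5,3,5](0) P2=[2,4,4,3,0,3](1)
Move 2: P2 pit2 -> P1=[4,6,3,5,3,5](0) P2=[2,4,0,4,1,4](2)
Move 3: P2 pit4 -> P1=[4,6,3,5,3,5](0) P2=[2,4,0,4,0,5](2)
Move 4: P1 pit4 -> P1=[4,6,3,5,0,6](1) P2=[3,4,0,4,0,5](2)
Move 5: P1 pit1 -> P1=[4,0,4,6,1,7](2) P2=[4,4,0,4,0,5](2)

Answer: 2 2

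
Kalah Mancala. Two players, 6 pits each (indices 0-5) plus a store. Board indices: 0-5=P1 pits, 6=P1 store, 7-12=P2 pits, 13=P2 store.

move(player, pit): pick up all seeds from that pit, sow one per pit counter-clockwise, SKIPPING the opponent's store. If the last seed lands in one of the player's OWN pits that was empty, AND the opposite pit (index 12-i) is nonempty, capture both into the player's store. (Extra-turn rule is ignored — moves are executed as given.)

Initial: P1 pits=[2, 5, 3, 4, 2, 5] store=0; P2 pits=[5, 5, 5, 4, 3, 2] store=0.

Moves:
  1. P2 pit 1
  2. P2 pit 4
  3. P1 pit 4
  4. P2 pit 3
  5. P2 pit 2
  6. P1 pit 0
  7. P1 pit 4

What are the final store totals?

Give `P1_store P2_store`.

Move 1: P2 pit1 -> P1=[2,5,3,4,2,5](0) P2=[5,0,6,5,4,3](1)
Move 2: P2 pit4 -> P1=[3,6,3,4,2,5](0) P2=[5,0,6,5,0,4](2)
Move 3: P1 pit4 -> P1=[3,6,3,4,0,6](1) P2=[5,0,6,5,0,4](2)
Move 4: P2 pit3 -> P1=[4,7,3,4,0,6](1) P2=[5,0,6,0,1,5](3)
Move 5: P2 pit2 -> P1=[5,8,3,4,0,6](1) P2=[5,0,0,1,2,6](4)
Move 6: P1 pit0 -> P1=[0,9,4,5,1,7](1) P2=[5,0,0,1,2,6](4)
Move 7: P1 pit4 -> P1=[0,9,4,5,0,8](1) P2=[5,0,0,1,2,6](4)

Answer: 1 4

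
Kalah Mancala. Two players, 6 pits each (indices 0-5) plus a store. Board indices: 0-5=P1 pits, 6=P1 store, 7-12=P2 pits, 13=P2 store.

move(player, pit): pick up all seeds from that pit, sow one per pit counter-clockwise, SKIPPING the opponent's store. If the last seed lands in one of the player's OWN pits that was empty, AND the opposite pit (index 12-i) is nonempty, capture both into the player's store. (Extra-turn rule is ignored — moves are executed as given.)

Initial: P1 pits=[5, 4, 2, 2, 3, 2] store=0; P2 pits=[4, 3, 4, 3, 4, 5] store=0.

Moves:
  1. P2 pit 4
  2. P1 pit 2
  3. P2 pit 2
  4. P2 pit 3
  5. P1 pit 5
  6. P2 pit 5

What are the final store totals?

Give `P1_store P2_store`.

Answer: 1 4

Derivation:
Move 1: P2 pit4 -> P1=[6,5,2,2,3,2](0) P2=[4,3,4,3,0,6](1)
Move 2: P1 pit2 -> P1=[6,5,0,3,4,2](0) P2=[4,3,4,3,0,6](1)
Move 3: P2 pit2 -> P1=[6,5,0,3,4,2](0) P2=[4,3,0,4,1,7](2)
Move 4: P2 pit3 -> P1=[7,5,0,3,4,2](0) P2=[4,3,0,0,2,8](3)
Move 5: P1 pit5 -> P1=[7,5,0,3,4,0](1) P2=[5,3,0,0,2,8](3)
Move 6: P2 pit5 -> P1=[8,6,1,4,5,1](1) P2=[6,3,0,0,2,0](4)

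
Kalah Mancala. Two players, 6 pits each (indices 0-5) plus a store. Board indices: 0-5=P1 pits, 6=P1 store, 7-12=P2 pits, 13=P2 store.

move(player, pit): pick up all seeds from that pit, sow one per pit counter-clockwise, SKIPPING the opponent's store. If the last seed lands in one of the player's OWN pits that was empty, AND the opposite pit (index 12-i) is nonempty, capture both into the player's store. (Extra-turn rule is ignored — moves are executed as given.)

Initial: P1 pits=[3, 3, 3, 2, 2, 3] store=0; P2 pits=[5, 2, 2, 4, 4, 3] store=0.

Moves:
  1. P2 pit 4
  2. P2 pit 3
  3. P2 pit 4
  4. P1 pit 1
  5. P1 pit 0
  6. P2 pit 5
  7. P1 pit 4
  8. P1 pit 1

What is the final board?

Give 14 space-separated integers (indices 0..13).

Move 1: P2 pit4 -> P1=[4,4,3,2,2,3](0) P2=[5,2,2,4,0,4](1)
Move 2: P2 pit3 -> P1=[5,4,3,2,2,3](0) P2=[5,2,2,0,1,5](2)
Move 3: P2 pit4 -> P1=[5,4,3,2,2,3](0) P2=[5,2,2,0,0,6](2)
Move 4: P1 pit1 -> P1=[5,0,4,3,3,4](0) P2=[5,2,2,0,0,6](2)
Move 5: P1 pit0 -> P1=[0,1,5,4,4,5](0) P2=[5,2,2,0,0,6](2)
Move 6: P2 pit5 -> P1=[1,2,6,5,5,5](0) P2=[5,2,2,0,0,0](3)
Move 7: P1 pit4 -> P1=[1,2,6,5,0,6](1) P2=[6,3,3,0,0,0](3)
Move 8: P1 pit1 -> P1=[1,0,7,6,0,6](1) P2=[6,3,3,0,0,0](3)

Answer: 1 0 7 6 0 6 1 6 3 3 0 0 0 3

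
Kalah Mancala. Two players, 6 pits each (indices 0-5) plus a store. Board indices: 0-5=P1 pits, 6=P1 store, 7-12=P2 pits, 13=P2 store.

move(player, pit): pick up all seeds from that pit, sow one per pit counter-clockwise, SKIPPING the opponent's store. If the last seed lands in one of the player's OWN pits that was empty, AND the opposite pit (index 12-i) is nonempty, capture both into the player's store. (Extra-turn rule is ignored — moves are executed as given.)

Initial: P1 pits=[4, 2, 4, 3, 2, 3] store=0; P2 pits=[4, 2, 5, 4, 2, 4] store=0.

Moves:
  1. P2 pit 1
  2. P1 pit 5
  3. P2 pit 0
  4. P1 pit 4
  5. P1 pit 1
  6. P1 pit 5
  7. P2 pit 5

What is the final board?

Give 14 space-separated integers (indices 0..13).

Answer: 5 1 6 5 0 0 3 0 2 7 6 3 0 1

Derivation:
Move 1: P2 pit1 -> P1=[4,2,4,3,2,3](0) P2=[4,0,6,5,2,4](0)
Move 2: P1 pit5 -> P1=[4,2,4,3,2,0](1) P2=[5,1,6,5,2,4](0)
Move 3: P2 pit0 -> P1=[4,2,4,3,2,0](1) P2=[0,2,7,6,3,5](0)
Move 4: P1 pit4 -> P1=[4,2,4,3,0,1](2) P2=[0,2,7,6,3,5](0)
Move 5: P1 pit1 -> P1=[4,0,5,4,0,1](2) P2=[0,2,7,6,3,5](0)
Move 6: P1 pit5 -> P1=[4,0,5,4,0,0](3) P2=[0,2,7,6,3,5](0)
Move 7: P2 pit5 -> P1=[5,1,6,5,0,0](3) P2=[0,2,7,6,3,0](1)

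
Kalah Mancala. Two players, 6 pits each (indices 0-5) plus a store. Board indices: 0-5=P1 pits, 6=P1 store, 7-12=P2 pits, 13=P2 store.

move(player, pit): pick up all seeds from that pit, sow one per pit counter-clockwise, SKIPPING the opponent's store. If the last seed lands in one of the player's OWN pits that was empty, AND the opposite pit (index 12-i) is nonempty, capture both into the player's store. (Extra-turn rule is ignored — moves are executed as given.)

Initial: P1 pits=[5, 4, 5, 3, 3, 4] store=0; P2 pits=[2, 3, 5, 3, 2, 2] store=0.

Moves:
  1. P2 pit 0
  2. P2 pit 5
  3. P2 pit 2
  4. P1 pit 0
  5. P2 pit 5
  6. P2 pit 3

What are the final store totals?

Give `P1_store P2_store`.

Answer: 1 4

Derivation:
Move 1: P2 pit0 -> P1=[5,4,5,3,3,4](0) P2=[0,4,6,3,2,2](0)
Move 2: P2 pit5 -> P1=[6,4,5,3,3,4](0) P2=[0,4,6,3,2,0](1)
Move 3: P2 pit2 -> P1=[7,5,5,3,3,4](0) P2=[0,4,0,4,3,1](2)
Move 4: P1 pit0 -> P1=[0,6,6,4,4,5](1) P2=[1,4,0,4,3,1](2)
Move 5: P2 pit5 -> P1=[0,6,6,4,4,5](1) P2=[1,4,0,4,3,0](3)
Move 6: P2 pit3 -> P1=[1,6,6,4,4,5](1) P2=[1,4,0,0,4,1](4)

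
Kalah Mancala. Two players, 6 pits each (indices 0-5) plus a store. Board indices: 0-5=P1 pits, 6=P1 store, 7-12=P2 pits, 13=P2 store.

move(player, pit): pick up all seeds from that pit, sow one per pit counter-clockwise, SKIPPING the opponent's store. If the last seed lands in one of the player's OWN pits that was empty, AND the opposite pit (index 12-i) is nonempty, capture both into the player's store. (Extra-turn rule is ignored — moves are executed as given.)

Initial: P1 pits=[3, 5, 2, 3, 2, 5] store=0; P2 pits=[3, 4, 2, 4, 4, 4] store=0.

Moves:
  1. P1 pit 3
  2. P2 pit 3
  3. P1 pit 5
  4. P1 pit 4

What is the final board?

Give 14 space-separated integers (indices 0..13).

Move 1: P1 pit3 -> P1=[3,5,2,0,3,6](1) P2=[3,4,2,4,4,4](0)
Move 2: P2 pit3 -> P1=[4,5,2,0,3,6](1) P2=[3,4,2,0,5,5](1)
Move 3: P1 pit5 -> P1=[4,5,2,0,3,0](2) P2=[4,5,3,1,6,5](1)
Move 4: P1 pit4 -> P1=[4,5,2,0,0,1](3) P2=[5,5,3,1,6,5](1)

Answer: 4 5 2 0 0 1 3 5 5 3 1 6 5 1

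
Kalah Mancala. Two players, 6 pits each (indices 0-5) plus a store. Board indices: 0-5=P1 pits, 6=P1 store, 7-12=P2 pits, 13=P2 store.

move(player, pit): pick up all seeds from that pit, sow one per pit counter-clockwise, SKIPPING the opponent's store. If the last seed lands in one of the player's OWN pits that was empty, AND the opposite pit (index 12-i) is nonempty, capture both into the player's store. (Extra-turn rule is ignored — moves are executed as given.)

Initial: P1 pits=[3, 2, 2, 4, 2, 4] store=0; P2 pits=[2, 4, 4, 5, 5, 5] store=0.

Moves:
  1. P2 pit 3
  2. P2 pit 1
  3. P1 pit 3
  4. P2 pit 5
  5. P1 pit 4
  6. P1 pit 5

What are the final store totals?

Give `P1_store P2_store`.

Move 1: P2 pit3 -> P1=[4,3,2,4,2,4](0) P2=[2,4,4,0,6,6](1)
Move 2: P2 pit1 -> P1=[4,3,2,4,2,4](0) P2=[2,0,5,1,7,7](1)
Move 3: P1 pit3 -> P1=[4,3,2,0,3,5](1) P2=[3,0,5,1,7,7](1)
Move 4: P2 pit5 -> P1=[5,4,3,1,4,6](1) P2=[3,0,5,1,7,0](2)
Move 5: P1 pit4 -> P1=[5,4,3,1,0,7](2) P2=[4,1,5,1,7,0](2)
Move 6: P1 pit5 -> P1=[5,4,3,1,0,0](3) P2=[5,2,6,2,8,1](2)

Answer: 3 2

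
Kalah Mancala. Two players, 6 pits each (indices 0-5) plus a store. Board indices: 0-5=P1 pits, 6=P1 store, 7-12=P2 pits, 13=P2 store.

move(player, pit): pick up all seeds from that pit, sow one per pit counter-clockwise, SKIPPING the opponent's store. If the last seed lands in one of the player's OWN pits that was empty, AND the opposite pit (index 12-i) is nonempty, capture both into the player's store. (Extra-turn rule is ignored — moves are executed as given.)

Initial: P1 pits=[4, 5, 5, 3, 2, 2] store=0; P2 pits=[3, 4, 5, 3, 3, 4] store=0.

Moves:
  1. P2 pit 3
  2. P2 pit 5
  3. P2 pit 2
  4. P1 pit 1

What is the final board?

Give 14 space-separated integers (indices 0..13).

Move 1: P2 pit3 -> P1=[4,5,5,3,2,2](0) P2=[3,4,5,0,4,5](1)
Move 2: P2 pit5 -> P1=[5,6,6,4,2,2](0) P2=[3,4,5,0,4,0](2)
Move 3: P2 pit2 -> P1=[6,6,6,4,2,2](0) P2=[3,4,0,1,5,1](3)
Move 4: P1 pit1 -> P1=[6,0,7,5,3,3](1) P2=[4,4,0,1,5,1](3)

Answer: 6 0 7 5 3 3 1 4 4 0 1 5 1 3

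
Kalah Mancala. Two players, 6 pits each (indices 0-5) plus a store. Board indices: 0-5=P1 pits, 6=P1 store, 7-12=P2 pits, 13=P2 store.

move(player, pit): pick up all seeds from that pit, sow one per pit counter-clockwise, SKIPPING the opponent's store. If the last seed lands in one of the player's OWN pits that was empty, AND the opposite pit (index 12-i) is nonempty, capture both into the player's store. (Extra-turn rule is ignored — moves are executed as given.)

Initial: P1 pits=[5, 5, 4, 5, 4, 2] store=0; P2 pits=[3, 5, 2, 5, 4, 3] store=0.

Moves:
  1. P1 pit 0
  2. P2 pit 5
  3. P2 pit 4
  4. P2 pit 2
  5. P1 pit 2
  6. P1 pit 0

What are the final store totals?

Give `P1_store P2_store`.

Answer: 8 11

Derivation:
Move 1: P1 pit0 -> P1=[0,6,5,6,5,3](0) P2=[3,5,2,5,4,3](0)
Move 2: P2 pit5 -> P1=[1,7,5,6,5,3](0) P2=[3,5,2,5,4,0](1)
Move 3: P2 pit4 -> P1=[2,8,5,6,5,3](0) P2=[3,5,2,5,0,1](2)
Move 4: P2 pit2 -> P1=[2,0,5,6,5,3](0) P2=[3,5,0,6,0,1](11)
Move 5: P1 pit2 -> P1=[2,0,0,7,6,4](1) P2=[4,5,0,6,0,1](11)
Move 6: P1 pit0 -> P1=[0,1,0,7,6,4](8) P2=[4,5,0,0,0,1](11)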